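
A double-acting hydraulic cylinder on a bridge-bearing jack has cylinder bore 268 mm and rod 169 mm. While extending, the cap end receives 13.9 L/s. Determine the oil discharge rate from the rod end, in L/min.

Q_out ≈ 502 L/min

Cap-side area A_cap = π/4 × (268 mm)² = 56410 mm^2
Rod-side annular area A_ann = π/4 × (268² − 169²) = 33980 mm^2
Piston speed v = Q_in/A_cap; rod-end outflow Q_out = v × A_ann = Q_in × A_ann/A_cap.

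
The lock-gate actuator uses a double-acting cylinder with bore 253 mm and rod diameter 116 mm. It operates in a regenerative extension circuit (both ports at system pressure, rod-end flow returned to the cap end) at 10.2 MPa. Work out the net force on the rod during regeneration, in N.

F ≈ 1.08e5 N

With equal pressure on both faces, forces on the annular region cancel; the net push is pressure × rod cross-section.
Rod cross-section A_rod = π/4 × (116 mm)² = 10570 mm^2
F = P × A_rod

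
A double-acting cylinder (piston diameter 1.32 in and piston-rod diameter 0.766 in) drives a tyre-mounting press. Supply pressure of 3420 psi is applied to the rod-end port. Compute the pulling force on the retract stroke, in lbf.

Rod-side annular area A_ann = π/4 × (1.32² − 0.766²) = 0.9076 in^2
On retraction the pressure acts on the annular area (bore minus rod).
F = P × A_ann

F ≈ 3100 lbf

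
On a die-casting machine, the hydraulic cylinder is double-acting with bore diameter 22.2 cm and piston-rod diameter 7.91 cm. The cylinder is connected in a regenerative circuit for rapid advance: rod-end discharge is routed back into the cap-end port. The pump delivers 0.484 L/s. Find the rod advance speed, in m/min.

In regeneration the rod-end outflow joins the pump flow into the cap end, so the net volume the pump must supply per unit advance equals the rod cross-section area.
Rod cross-section A_rod = π/4 × (7.91 cm)² = 49.14 cm^2
v = Q_pump / A_rod

v ≈ 5.91 m/min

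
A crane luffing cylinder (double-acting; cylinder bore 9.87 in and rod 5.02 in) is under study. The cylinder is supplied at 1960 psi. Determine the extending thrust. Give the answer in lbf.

F ≈ 1.50e5 lbf

Cap-side area A_cap = π/4 × (9.87 in)² = 76.51 in^2
F = P × A_cap = 1960 psi × A_cap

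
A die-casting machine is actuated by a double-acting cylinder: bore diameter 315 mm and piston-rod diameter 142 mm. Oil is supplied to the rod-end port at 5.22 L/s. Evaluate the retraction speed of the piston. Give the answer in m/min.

Rod-side annular area A_ann = π/4 × (315² − 142²) = 62090 mm^2
Flow into the rod-end port fills the annular volume.
v = Q / A

v ≈ 5.04 m/min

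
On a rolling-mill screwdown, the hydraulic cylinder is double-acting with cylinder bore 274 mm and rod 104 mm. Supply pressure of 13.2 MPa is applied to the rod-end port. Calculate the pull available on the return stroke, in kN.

Rod-side annular area A_ann = π/4 × (274² − 104²) = 50470 mm^2
On retraction the pressure acts on the annular area (bore minus rod).
F = P × A_ann

F ≈ 666 kN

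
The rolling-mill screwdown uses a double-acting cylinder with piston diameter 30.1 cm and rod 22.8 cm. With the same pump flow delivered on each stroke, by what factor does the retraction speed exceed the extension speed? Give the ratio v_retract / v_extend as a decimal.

v_ret/v_ext ≈ 2.35

Cap-side area A_cap = π/4 × (30.1 cm)² = 711.6 cm^2
Rod-side annular area A_ann = π/4 × (30.1² − 22.8²) = 303.3 cm^2
For equal Q, v ∝ 1/A, so v_ret/v_ext = A_cap/A_ann.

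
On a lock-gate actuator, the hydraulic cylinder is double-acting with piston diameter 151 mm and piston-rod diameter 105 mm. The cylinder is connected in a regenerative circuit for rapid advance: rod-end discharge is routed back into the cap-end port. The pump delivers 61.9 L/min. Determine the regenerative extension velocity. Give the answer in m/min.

In regeneration the rod-end outflow joins the pump flow into the cap end, so the net volume the pump must supply per unit advance equals the rod cross-section area.
Rod cross-section A_rod = π/4 × (105 mm)² = 8659 mm^2
v = Q_pump / A_rod

v ≈ 7.15 m/min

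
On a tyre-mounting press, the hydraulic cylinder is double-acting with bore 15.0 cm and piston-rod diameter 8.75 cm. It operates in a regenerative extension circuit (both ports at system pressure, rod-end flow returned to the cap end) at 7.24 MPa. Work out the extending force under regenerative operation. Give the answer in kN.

F ≈ 43.5 kN

With equal pressure on both faces, forces on the annular region cancel; the net push is pressure × rod cross-section.
Rod cross-section A_rod = π/4 × (8.75 cm)² = 60.13 cm^2
F = P × A_rod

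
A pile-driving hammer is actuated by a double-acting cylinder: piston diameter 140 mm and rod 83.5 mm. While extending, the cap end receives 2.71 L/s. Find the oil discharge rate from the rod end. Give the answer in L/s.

Cap-side area A_cap = π/4 × (140 mm)² = 15390 mm^2
Rod-side annular area A_ann = π/4 × (140² − 83.5²) = 9918 mm^2
Piston speed v = Q_in/A_cap; rod-end outflow Q_out = v × A_ann = Q_in × A_ann/A_cap.

Q_out ≈ 1.75 L/s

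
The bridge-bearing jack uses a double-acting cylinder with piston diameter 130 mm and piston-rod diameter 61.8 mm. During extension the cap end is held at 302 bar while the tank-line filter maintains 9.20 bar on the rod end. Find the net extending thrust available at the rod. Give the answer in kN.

F ≈ 391 kN

Cap-side area A_cap = π/4 × (130 mm)² = 13270 mm^2
Rod-side annular area A_ann = π/4 × (130² − 61.8²) = 10270 mm^2
Net thrust = P_cap·A_cap − P_rod·A_ann = 400.9 kN − 9.452 kN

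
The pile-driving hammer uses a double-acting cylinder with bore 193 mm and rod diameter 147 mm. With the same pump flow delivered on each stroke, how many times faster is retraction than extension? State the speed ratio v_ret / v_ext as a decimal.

Cap-side area A_cap = π/4 × (193 mm)² = 29260 mm^2
Rod-side annular area A_ann = π/4 × (193² − 147²) = 12280 mm^2
For equal Q, v ∝ 1/A, so v_ret/v_ext = A_cap/A_ann.

v_ret/v_ext ≈ 2.38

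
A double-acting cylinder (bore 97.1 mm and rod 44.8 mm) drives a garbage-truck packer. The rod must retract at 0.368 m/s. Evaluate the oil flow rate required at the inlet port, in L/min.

Rod-side annular area A_ann = π/4 × (97.1² − 44.8²) = 5829 mm^2
Q = A × v

Q ≈ 129 L/min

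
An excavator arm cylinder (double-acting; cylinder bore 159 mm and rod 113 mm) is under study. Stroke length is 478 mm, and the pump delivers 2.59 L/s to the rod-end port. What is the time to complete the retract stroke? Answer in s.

t ≈ 1.81 s

Rod-side annular area A_ann = π/4 × (159² − 113²) = 9827 mm^2
Swept volume V = A × L; t = V / Q = A·L / Q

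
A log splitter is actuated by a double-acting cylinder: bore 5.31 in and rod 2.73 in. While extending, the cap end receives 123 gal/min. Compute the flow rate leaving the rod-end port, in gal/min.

Cap-side area A_cap = π/4 × (5.31 in)² = 22.15 in^2
Rod-side annular area A_ann = π/4 × (5.31² − 2.73²) = 16.29 in^2
Piston speed v = Q_in/A_cap; rod-end outflow Q_out = v × A_ann = Q_in × A_ann/A_cap.

Q_out ≈ 90.5 gal/min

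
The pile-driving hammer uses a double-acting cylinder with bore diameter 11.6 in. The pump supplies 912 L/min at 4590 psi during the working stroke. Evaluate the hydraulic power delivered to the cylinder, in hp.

Hydraulic power = P × Q

W ≈ 645 hp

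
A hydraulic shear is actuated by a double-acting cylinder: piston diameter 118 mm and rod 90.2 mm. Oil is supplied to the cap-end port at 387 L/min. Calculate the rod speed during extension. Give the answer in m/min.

Cap-side area A_cap = π/4 × (118 mm)² = 10940 mm^2
v = Q / A

v ≈ 35.4 m/min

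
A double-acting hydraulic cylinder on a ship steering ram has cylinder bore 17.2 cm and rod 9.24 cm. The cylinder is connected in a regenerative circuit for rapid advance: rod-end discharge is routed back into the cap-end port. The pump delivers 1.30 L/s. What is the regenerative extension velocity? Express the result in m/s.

In regeneration the rod-end outflow joins the pump flow into the cap end, so the net volume the pump must supply per unit advance equals the rod cross-section area.
Rod cross-section A_rod = π/4 × (9.24 cm)² = 67.06 cm^2
v = Q_pump / A_rod

v ≈ 0.194 m/s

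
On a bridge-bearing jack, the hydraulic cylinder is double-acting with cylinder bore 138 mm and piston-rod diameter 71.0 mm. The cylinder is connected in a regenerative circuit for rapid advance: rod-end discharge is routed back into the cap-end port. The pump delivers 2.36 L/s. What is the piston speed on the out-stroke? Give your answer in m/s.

v ≈ 0.596 m/s

In regeneration the rod-end outflow joins the pump flow into the cap end, so the net volume the pump must supply per unit advance equals the rod cross-section area.
Rod cross-section A_rod = π/4 × (71.0 mm)² = 3959 mm^2
v = Q_pump / A_rod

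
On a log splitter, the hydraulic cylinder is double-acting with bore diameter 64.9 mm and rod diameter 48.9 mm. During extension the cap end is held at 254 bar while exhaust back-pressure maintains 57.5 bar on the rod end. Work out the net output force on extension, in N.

F ≈ 75800 N

Cap-side area A_cap = π/4 × (64.9 mm)² = 3308 mm^2
Rod-side annular area A_ann = π/4 × (64.9² − 48.9²) = 1430 mm^2
Net thrust = P_cap·A_cap − P_rod·A_ann = 84030 N − 8223 N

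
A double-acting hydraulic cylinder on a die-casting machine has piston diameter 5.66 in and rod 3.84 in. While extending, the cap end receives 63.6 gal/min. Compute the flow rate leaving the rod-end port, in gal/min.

Q_out ≈ 34.3 gal/min

Cap-side area A_cap = π/4 × (5.66 in)² = 25.16 in^2
Rod-side annular area A_ann = π/4 × (5.66² − 3.84²) = 13.58 in^2
Piston speed v = Q_in/A_cap; rod-end outflow Q_out = v × A_ann = Q_in × A_ann/A_cap.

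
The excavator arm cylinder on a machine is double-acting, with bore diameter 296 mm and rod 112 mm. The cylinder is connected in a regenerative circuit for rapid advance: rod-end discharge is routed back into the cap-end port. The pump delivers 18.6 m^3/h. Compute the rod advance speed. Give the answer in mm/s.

In regeneration the rod-end outflow joins the pump flow into the cap end, so the net volume the pump must supply per unit advance equals the rod cross-section area.
Rod cross-section A_rod = π/4 × (112 mm)² = 9852 mm^2
v = Q_pump / A_rod

v ≈ 524 mm/s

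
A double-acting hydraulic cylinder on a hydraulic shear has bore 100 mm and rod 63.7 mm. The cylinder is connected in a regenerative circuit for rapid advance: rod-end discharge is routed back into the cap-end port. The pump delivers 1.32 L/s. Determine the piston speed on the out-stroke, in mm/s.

In regeneration the rod-end outflow joins the pump flow into the cap end, so the net volume the pump must supply per unit advance equals the rod cross-section area.
Rod cross-section A_rod = π/4 × (63.7 mm)² = 3187 mm^2
v = Q_pump / A_rod

v ≈ 414 mm/s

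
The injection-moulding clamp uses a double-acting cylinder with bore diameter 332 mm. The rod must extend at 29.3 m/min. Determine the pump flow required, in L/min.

Cap-side area A_cap = π/4 × (332 mm)² = 86570 mm^2
Q = A × v

Q ≈ 2540 L/min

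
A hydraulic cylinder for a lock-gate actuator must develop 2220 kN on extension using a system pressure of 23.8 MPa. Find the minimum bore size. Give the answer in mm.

D ≈ 345 mm

Extension force acts on the full piston face: F = P × (π/4)D².
D = √(4F / (πP)) = √(4 × 2220 kN / (π × 23.8 MPa))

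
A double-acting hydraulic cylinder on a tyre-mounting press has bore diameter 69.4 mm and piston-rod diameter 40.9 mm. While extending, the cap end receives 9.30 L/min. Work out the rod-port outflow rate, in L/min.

Q_out ≈ 6.07 L/min

Cap-side area A_cap = π/4 × (69.4 mm)² = 3783 mm^2
Rod-side annular area A_ann = π/4 × (69.4² − 40.9²) = 2469 mm^2
Piston speed v = Q_in/A_cap; rod-end outflow Q_out = v × A_ann = Q_in × A_ann/A_cap.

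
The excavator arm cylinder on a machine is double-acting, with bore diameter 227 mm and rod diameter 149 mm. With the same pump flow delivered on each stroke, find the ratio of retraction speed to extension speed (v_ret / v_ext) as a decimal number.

v_ret/v_ext ≈ 1.76

Cap-side area A_cap = π/4 × (227 mm)² = 40470 mm^2
Rod-side annular area A_ann = π/4 × (227² − 149²) = 23030 mm^2
For equal Q, v ∝ 1/A, so v_ret/v_ext = A_cap/A_ann.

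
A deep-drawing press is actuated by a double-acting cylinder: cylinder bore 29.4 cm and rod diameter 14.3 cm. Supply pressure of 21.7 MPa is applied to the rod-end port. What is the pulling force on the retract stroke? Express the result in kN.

F ≈ 1120 kN

Rod-side annular area A_ann = π/4 × (29.4² − 14.3²) = 518.3 cm^2
On retraction the pressure acts on the annular area (bore minus rod).
F = P × A_ann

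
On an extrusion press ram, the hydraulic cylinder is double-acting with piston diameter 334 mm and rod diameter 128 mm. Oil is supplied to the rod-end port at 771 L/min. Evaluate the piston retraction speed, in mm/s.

Rod-side annular area A_ann = π/4 × (334² − 128²) = 74750 mm^2
Flow into the rod-end port fills the annular volume.
v = Q / A

v ≈ 172 mm/s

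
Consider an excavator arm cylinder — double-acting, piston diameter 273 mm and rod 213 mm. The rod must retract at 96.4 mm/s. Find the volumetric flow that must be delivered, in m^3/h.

Rod-side annular area A_ann = π/4 × (273² − 213²) = 22900 mm^2
Q = A × v

Q ≈ 7.95 m^3/h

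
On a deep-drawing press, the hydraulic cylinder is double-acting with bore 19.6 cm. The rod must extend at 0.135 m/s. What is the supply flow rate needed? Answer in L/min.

Cap-side area A_cap = π/4 × (19.6 cm)² = 301.7 cm^2
Q = A × v

Q ≈ 244 L/min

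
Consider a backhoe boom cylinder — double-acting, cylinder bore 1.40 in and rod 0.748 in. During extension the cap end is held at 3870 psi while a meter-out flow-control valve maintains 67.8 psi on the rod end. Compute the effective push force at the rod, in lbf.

F ≈ 5880 lbf

Cap-side area A_cap = π/4 × (1.40 in)² = 1.539 in^2
Rod-side annular area A_ann = π/4 × (1.40² − 0.748²) = 1.100 in^2
Net thrust = P_cap·A_cap − P_rod·A_ann = 5957 lbf − 74.58 lbf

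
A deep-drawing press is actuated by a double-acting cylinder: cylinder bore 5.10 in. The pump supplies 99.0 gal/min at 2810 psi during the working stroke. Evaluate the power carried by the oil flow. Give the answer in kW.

W ≈ 121 kW

Hydraulic power = P × Q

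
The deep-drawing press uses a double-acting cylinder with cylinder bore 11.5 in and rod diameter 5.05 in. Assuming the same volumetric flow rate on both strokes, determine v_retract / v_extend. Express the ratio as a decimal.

v_ret/v_ext ≈ 1.24

Cap-side area A_cap = π/4 × (11.5 in)² = 103.9 in^2
Rod-side annular area A_ann = π/4 × (11.5² − 5.05²) = 83.84 in^2
For equal Q, v ∝ 1/A, so v_ret/v_ext = A_cap/A_ann.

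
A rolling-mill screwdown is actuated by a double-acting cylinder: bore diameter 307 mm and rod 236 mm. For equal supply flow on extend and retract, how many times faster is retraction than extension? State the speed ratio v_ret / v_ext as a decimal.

Cap-side area A_cap = π/4 × (307 mm)² = 74020 mm^2
Rod-side annular area A_ann = π/4 × (307² − 236²) = 30280 mm^2
For equal Q, v ∝ 1/A, so v_ret/v_ext = A_cap/A_ann.

v_ret/v_ext ≈ 2.44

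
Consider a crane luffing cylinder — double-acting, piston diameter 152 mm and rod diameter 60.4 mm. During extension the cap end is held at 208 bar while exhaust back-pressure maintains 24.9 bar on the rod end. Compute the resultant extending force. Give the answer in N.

F ≈ 3.39e5 N

Cap-side area A_cap = π/4 × (152 mm)² = 18150 mm^2
Rod-side annular area A_ann = π/4 × (152² − 60.4²) = 15280 mm^2
Net thrust = P_cap·A_cap − P_rod·A_ann = 3.774e5 N − 38050 N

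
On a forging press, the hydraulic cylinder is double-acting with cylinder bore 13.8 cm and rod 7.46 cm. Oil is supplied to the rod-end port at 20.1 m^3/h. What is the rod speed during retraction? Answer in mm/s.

v ≈ 527 mm/s

Rod-side annular area A_ann = π/4 × (13.8² − 7.46²) = 105.9 cm^2
Flow into the rod-end port fills the annular volume.
v = Q / A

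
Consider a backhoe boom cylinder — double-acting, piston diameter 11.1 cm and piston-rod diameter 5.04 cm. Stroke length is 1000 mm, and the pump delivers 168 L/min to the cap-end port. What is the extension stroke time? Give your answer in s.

Cap-side area A_cap = π/4 × (11.1 cm)² = 96.77 cm^2
Swept volume V = A × L; t = V / Q = A·L / Q

t ≈ 3.46 s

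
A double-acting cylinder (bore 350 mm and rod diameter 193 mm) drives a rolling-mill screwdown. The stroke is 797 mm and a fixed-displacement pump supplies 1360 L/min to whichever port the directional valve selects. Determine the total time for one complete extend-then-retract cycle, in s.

Cap-side area A_cap = π/4 × (350 mm)² = 96210 mm^2
Rod-side annular area A_ann = π/4 × (350² − 193²) = 66960 mm^2
t_ext = A_cap·L/Q = 3.383 s
t_ret = A_ann·L/Q = 2.354 s
t_cycle = t_ext + t_ret

t ≈ 5.74 s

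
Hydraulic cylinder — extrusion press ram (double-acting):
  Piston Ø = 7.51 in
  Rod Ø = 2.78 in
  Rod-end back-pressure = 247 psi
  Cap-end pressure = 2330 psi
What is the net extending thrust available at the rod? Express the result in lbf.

F ≈ 93800 lbf

Cap-side area A_cap = π/4 × (7.51 in)² = 44.30 in^2
Rod-side annular area A_ann = π/4 × (7.51² − 2.78²) = 38.23 in^2
Net thrust = P_cap·A_cap − P_rod·A_ann = 1.032e5 lbf − 9442 lbf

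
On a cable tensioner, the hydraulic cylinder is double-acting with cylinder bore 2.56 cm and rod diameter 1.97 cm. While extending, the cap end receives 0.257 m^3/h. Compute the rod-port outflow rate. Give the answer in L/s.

Cap-side area A_cap = π/4 × (2.56 cm)² = 5.147 cm^2
Rod-side annular area A_ann = π/4 × (2.56² − 1.97²) = 2.099 cm^2
Piston speed v = Q_in/A_cap; rod-end outflow Q_out = v × A_ann = Q_in × A_ann/A_cap.

Q_out ≈ 0.0291 L/s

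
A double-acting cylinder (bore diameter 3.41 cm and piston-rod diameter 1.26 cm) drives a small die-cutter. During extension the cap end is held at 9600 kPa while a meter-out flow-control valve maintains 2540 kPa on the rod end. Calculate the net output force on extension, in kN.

Cap-side area A_cap = π/4 × (3.41 cm)² = 9.133 cm^2
Rod-side annular area A_ann = π/4 × (3.41² − 1.26²) = 7.886 cm^2
Net thrust = P_cap·A_cap − P_rod·A_ann = 8.767 kN − 2.003 kN

F ≈ 6.76 kN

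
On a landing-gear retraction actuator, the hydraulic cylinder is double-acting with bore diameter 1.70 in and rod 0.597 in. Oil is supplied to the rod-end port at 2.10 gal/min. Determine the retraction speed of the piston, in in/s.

v ≈ 4.06 in/s

Rod-side annular area A_ann = π/4 × (1.70² − 0.597²) = 1.990 in^2
Flow into the rod-end port fills the annular volume.
v = Q / A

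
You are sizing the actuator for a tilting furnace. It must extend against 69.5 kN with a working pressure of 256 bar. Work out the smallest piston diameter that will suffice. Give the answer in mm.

D ≈ 58.8 mm

Extension force acts on the full piston face: F = P × (π/4)D².
D = √(4F / (πP)) = √(4 × 69.5 kN / (π × 256 bar))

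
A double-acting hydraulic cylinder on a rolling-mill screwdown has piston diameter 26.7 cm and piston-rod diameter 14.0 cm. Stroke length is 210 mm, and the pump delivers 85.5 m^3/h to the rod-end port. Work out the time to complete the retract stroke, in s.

t ≈ 0.359 s

Rod-side annular area A_ann = π/4 × (26.7² − 14.0²) = 406.0 cm^2
Swept volume V = A × L; t = V / Q = A·L / Q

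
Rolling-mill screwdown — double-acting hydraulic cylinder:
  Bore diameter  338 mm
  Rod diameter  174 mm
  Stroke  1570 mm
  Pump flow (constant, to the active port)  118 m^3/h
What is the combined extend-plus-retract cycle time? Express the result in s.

Cap-side area A_cap = π/4 × (338 mm)² = 89730 mm^2
Rod-side annular area A_ann = π/4 × (338² − 174²) = 65950 mm^2
t_ext = A_cap·L/Q = 4.298 s
t_ret = A_ann·L/Q = 3.159 s
t_cycle = t_ext + t_ret

t ≈ 7.46 s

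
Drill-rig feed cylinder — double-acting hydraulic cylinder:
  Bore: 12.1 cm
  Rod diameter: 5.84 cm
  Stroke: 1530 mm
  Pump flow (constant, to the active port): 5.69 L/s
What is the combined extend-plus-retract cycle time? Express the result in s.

t ≈ 5.46 s

Cap-side area A_cap = π/4 × (12.1 cm)² = 115.0 cm^2
Rod-side annular area A_ann = π/4 × (12.1² − 5.84²) = 88.20 cm^2
t_ext = A_cap·L/Q = 3.092 s
t_ret = A_ann·L/Q = 2.372 s
t_cycle = t_ext + t_ret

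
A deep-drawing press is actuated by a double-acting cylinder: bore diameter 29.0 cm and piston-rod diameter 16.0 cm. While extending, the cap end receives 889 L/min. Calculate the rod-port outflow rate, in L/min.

Cap-side area A_cap = π/4 × (29.0 cm)² = 660.5 cm^2
Rod-side annular area A_ann = π/4 × (29.0² − 16.0²) = 459.5 cm^2
Piston speed v = Q_in/A_cap; rod-end outflow Q_out = v × A_ann = Q_in × A_ann/A_cap.

Q_out ≈ 618 L/min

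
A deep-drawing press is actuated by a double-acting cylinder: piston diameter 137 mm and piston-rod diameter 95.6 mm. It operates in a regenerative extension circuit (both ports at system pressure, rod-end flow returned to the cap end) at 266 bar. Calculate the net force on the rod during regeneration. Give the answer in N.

With equal pressure on both faces, forces on the annular region cancel; the net push is pressure × rod cross-section.
Rod cross-section A_rod = π/4 × (95.6 mm)² = 7178 mm^2
F = P × A_rod

F ≈ 1.91e5 N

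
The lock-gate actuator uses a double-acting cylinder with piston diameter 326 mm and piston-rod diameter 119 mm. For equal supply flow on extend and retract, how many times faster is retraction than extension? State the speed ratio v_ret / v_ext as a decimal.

v_ret/v_ext ≈ 1.15

Cap-side area A_cap = π/4 × (326 mm)² = 83470 mm^2
Rod-side annular area A_ann = π/4 × (326² − 119²) = 72350 mm^2
For equal Q, v ∝ 1/A, so v_ret/v_ext = A_cap/A_ann.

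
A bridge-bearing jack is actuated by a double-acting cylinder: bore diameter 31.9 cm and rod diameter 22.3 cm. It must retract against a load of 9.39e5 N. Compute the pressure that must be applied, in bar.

Rod-side annular area A_ann = π/4 × (31.9² − 22.3²) = 408.7 cm^2
Retraction: pressure acts on the annular area.
P = F / A = 9.39e5 N / A

P ≈ 230 bar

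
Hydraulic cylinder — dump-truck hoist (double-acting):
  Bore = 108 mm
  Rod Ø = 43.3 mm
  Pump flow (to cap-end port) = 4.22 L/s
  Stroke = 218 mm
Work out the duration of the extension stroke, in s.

t ≈ 0.473 s

Cap-side area A_cap = π/4 × (108 mm)² = 9161 mm^2
Swept volume V = A × L; t = V / Q = A·L / Q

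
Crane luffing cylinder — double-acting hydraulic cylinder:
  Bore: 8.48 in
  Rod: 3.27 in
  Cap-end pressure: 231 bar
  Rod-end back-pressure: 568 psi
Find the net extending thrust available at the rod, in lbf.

Cap-side area A_cap = π/4 × (8.48 in)² = 56.48 in^2
Rod-side annular area A_ann = π/4 × (8.48² − 3.27²) = 48.08 in^2
Net thrust = P_cap·A_cap − P_rod·A_ann = 1.892e5 lbf − 27310 lbf

F ≈ 1.62e5 lbf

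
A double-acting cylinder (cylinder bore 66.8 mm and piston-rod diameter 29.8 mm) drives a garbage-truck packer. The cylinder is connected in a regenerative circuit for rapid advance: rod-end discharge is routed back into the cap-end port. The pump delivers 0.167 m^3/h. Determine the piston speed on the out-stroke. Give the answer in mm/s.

In regeneration the rod-end outflow joins the pump flow into the cap end, so the net volume the pump must supply per unit advance equals the rod cross-section area.
Rod cross-section A_rod = π/4 × (29.8 mm)² = 697.5 mm^2
v = Q_pump / A_rod

v ≈ 66.5 mm/s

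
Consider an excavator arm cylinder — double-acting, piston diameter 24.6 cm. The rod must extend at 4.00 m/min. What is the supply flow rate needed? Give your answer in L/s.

Cap-side area A_cap = π/4 × (24.6 cm)² = 475.3 cm^2
Q = A × v

Q ≈ 3.17 L/s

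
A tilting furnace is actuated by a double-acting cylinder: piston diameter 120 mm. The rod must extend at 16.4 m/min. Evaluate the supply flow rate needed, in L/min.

Q ≈ 185 L/min

Cap-side area A_cap = π/4 × (120 mm)² = 11310 mm^2
Q = A × v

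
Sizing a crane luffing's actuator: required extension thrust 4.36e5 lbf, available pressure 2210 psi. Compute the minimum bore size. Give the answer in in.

D ≈ 15.8 in

Extension force acts on the full piston face: F = P × (π/4)D².
D = √(4F / (πP)) = √(4 × 4.36e5 lbf / (π × 2210 psi))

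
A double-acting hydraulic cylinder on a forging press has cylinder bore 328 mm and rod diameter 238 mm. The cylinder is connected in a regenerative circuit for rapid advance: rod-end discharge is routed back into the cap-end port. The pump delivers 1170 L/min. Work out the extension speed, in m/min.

In regeneration the rod-end outflow joins the pump flow into the cap end, so the net volume the pump must supply per unit advance equals the rod cross-section area.
Rod cross-section A_rod = π/4 × (238 mm)² = 44490 mm^2
v = Q_pump / A_rod

v ≈ 26.3 m/min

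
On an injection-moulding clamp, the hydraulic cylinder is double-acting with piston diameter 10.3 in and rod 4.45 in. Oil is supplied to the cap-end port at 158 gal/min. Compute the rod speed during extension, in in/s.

Cap-side area A_cap = π/4 × (10.3 in)² = 83.32 in^2
v = Q / A

v ≈ 7.30 in/s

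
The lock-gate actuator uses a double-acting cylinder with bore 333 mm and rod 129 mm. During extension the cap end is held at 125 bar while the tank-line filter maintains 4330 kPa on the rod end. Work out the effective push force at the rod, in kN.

F ≈ 768 kN

Cap-side area A_cap = π/4 × (333 mm)² = 87090 mm^2
Rod-side annular area A_ann = π/4 × (333² − 129²) = 74020 mm^2
Net thrust = P_cap·A_cap − P_rod·A_ann = 1089 kN − 320.5 kN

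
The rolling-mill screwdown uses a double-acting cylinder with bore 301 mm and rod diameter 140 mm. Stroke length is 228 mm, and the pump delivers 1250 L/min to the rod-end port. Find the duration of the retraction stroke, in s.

t ≈ 0.610 s

Rod-side annular area A_ann = π/4 × (301² − 140²) = 55760 mm^2
Swept volume V = A × L; t = V / Q = A·L / Q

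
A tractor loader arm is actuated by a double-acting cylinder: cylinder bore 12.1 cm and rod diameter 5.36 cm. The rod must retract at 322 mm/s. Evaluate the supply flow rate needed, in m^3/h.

Rod-side annular area A_ann = π/4 × (12.1² − 5.36²) = 92.43 cm^2
Q = A × v

Q ≈ 10.7 m^3/h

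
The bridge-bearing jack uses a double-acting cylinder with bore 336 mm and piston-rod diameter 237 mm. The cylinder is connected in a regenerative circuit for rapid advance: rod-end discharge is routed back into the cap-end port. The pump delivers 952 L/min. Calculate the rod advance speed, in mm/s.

In regeneration the rod-end outflow joins the pump flow into the cap end, so the net volume the pump must supply per unit advance equals the rod cross-section area.
Rod cross-section A_rod = π/4 × (237 mm)² = 44120 mm^2
v = Q_pump / A_rod

v ≈ 360 mm/s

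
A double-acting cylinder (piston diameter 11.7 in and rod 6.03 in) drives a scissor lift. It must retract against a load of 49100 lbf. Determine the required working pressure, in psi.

P ≈ 622 psi

Rod-side annular area A_ann = π/4 × (11.7² − 6.03²) = 78.96 in^2
Retraction: pressure acts on the annular area.
P = F / A = 49100 lbf / A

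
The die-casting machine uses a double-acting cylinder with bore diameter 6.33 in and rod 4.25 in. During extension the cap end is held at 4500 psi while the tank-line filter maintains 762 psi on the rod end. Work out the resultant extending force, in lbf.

Cap-side area A_cap = π/4 × (6.33 in)² = 31.47 in^2
Rod-side annular area A_ann = π/4 × (6.33² − 4.25²) = 17.28 in^2
Net thrust = P_cap·A_cap − P_rod·A_ann = 1.416e5 lbf − 13170 lbf

F ≈ 1.28e5 lbf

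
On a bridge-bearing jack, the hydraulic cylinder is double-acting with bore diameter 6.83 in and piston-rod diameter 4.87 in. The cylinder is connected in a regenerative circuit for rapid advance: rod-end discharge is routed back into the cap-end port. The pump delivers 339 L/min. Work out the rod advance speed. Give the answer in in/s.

v ≈ 18.5 in/s

In regeneration the rod-end outflow joins the pump flow into the cap end, so the net volume the pump must supply per unit advance equals the rod cross-section area.
Rod cross-section A_rod = π/4 × (4.87 in)² = 18.63 in^2
v = Q_pump / A_rod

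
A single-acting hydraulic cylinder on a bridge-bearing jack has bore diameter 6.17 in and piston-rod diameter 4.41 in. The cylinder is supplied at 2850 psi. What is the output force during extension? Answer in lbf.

Cap-side area A_cap = π/4 × (6.17 in)² = 29.90 in^2
F = P × A_cap = 2850 psi × A_cap

F ≈ 85200 lbf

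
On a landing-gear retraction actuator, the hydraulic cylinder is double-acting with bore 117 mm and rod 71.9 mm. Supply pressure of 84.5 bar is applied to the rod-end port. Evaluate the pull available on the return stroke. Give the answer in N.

Rod-side annular area A_ann = π/4 × (117² − 71.9²) = 6691 mm^2
On retraction the pressure acts on the annular area (bore minus rod).
F = P × A_ann

F ≈ 56500 N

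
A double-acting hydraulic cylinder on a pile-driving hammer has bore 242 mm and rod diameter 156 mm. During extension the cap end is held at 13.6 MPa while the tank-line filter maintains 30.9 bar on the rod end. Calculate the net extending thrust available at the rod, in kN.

F ≈ 542 kN

Cap-side area A_cap = π/4 × (242 mm)² = 46000 mm^2
Rod-side annular area A_ann = π/4 × (242² − 156²) = 26880 mm^2
Net thrust = P_cap·A_cap − P_rod·A_ann = 625.5 kN − 83.07 kN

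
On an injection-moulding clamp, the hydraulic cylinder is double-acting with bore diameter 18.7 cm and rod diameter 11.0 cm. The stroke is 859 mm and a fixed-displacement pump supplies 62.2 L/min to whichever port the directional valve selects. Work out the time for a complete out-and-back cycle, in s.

Cap-side area A_cap = π/4 × (18.7 cm)² = 274.6 cm^2
Rod-side annular area A_ann = π/4 × (18.7² − 11.0²) = 179.6 cm^2
t_ext = A_cap·L/Q = 22.76 s
t_ret = A_ann·L/Q = 14.88 s
t_cycle = t_ext + t_ret

t ≈ 37.6 s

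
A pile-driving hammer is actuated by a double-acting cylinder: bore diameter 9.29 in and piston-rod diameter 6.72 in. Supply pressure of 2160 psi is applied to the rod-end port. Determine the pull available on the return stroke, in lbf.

F ≈ 69800 lbf

Rod-side annular area A_ann = π/4 × (9.29² − 6.72²) = 32.32 in^2
On retraction the pressure acts on the annular area (bore minus rod).
F = P × A_ann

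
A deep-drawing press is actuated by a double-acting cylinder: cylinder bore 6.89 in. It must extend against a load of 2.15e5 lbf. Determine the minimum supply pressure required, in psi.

P ≈ 5770 psi

Cap-side area A_cap = π/4 × (6.89 in)² = 37.28 in^2
P = F / A = 2.15e5 lbf / A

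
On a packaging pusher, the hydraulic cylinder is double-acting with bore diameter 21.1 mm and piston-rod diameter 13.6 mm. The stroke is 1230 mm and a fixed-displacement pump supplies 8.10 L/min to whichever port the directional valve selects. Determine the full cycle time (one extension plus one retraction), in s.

Cap-side area A_cap = π/4 × (21.1 mm)² = 349.7 mm^2
Rod-side annular area A_ann = π/4 × (21.1² − 13.6²) = 204.4 mm^2
t_ext = A_cap·L/Q = 3.186 s
t_ret = A_ann·L/Q = 1.862 s
t_cycle = t_ext + t_ret

t ≈ 5.05 s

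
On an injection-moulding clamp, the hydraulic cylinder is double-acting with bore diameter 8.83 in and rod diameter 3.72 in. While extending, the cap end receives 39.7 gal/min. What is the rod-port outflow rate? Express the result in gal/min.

Q_out ≈ 32.7 gal/min

Cap-side area A_cap = π/4 × (8.83 in)² = 61.24 in^2
Rod-side annular area A_ann = π/4 × (8.83² − 3.72²) = 50.37 in^2
Piston speed v = Q_in/A_cap; rod-end outflow Q_out = v × A_ann = Q_in × A_ann/A_cap.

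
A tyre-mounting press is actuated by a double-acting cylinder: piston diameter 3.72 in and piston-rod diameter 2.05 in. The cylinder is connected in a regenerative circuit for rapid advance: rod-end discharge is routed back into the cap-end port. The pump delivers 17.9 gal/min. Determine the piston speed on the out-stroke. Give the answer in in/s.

In regeneration the rod-end outflow joins the pump flow into the cap end, so the net volume the pump must supply per unit advance equals the rod cross-section area.
Rod cross-section A_rod = π/4 × (2.05 in)² = 3.301 in^2
v = Q_pump / A_rod

v ≈ 20.9 in/s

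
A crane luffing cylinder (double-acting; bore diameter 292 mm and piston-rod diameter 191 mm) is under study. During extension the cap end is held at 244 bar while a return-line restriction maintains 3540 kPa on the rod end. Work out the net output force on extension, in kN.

Cap-side area A_cap = π/4 × (292 mm)² = 66970 mm^2
Rod-side annular area A_ann = π/4 × (292² − 191²) = 38310 mm^2
Net thrust = P_cap·A_cap − P_rod·A_ann = 1634 kN − 135.6 kN

F ≈ 1500 kN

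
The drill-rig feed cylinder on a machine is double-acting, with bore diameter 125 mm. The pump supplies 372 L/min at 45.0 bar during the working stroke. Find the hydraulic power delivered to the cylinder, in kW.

Hydraulic power = P × Q

W ≈ 27.9 kW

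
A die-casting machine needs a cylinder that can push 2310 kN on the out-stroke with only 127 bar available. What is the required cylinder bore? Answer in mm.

D ≈ 481 mm

Extension force acts on the full piston face: F = P × (π/4)D².
D = √(4F / (πP)) = √(4 × 2310 kN / (π × 127 bar))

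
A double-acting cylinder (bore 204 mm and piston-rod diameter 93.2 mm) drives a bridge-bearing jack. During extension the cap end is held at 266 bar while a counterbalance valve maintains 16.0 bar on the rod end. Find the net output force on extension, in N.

F ≈ 8.28e5 N

Cap-side area A_cap = π/4 × (204 mm)² = 32690 mm^2
Rod-side annular area A_ann = π/4 × (204² − 93.2²) = 25860 mm^2
Net thrust = P_cap·A_cap − P_rod·A_ann = 8.694e5 N − 41380 N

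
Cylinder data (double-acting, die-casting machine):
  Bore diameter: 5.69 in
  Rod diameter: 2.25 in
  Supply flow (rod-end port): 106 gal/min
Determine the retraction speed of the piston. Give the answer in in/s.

Rod-side annular area A_ann = π/4 × (5.69² − 2.25²) = 21.45 in^2
Flow into the rod-end port fills the annular volume.
v = Q / A

v ≈ 19.0 in/s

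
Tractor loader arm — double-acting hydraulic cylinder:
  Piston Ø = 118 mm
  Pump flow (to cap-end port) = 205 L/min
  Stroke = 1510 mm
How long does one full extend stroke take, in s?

Cap-side area A_cap = π/4 × (118 mm)² = 10940 mm^2
Swept volume V = A × L; t = V / Q = A·L / Q

t ≈ 4.83 s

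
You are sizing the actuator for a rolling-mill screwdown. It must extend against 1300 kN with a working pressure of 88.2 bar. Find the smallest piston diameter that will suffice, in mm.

D ≈ 433 mm

Extension force acts on the full piston face: F = P × (π/4)D².
D = √(4F / (πP)) = √(4 × 1300 kN / (π × 88.2 bar))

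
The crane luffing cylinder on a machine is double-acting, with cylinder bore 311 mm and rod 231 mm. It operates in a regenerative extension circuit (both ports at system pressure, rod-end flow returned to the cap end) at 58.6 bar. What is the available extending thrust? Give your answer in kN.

With equal pressure on both faces, forces on the annular region cancel; the net push is pressure × rod cross-section.
Rod cross-section A_rod = π/4 × (231 mm)² = 41910 mm^2
F = P × A_rod

F ≈ 246 kN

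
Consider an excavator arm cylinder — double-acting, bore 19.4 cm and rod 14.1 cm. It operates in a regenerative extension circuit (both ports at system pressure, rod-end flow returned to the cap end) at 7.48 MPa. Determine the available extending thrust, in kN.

With equal pressure on both faces, forces on the annular region cancel; the net push is pressure × rod cross-section.
Rod cross-section A_rod = π/4 × (14.1 cm)² = 156.1 cm^2
F = P × A_rod

F ≈ 117 kN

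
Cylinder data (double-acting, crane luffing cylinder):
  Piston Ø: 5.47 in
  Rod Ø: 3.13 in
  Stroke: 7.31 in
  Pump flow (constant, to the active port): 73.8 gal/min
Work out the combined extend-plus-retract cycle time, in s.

t ≈ 1.01 s

Cap-side area A_cap = π/4 × (5.47 in)² = 23.50 in^2
Rod-side annular area A_ann = π/4 × (5.47² − 3.13²) = 15.81 in^2
t_ext = A_cap·L/Q = 0.6046 s
t_ret = A_ann·L/Q = 0.4066 s
t_cycle = t_ext + t_ret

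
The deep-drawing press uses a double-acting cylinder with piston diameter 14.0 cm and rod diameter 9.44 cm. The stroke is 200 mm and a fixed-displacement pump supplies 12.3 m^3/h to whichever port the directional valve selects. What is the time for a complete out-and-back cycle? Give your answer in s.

Cap-side area A_cap = π/4 × (14.0 cm)² = 153.9 cm^2
Rod-side annular area A_ann = π/4 × (14.0² − 9.44²) = 83.95 cm^2
t_ext = A_cap·L/Q = 0.9011 s
t_ret = A_ann·L/Q = 0.4914 s
t_cycle = t_ext + t_ret

t ≈ 1.39 s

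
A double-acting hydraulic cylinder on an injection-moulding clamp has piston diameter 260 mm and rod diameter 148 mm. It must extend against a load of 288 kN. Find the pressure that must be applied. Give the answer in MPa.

Cap-side area A_cap = π/4 × (260 mm)² = 53090 mm^2
P = F / A = 288 kN / A

P ≈ 5.42 MPa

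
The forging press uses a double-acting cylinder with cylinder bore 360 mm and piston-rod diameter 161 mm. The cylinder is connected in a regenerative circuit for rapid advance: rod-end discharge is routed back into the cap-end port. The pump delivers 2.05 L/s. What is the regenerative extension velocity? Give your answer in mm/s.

v ≈ 101 mm/s

In regeneration the rod-end outflow joins the pump flow into the cap end, so the net volume the pump must supply per unit advance equals the rod cross-section area.
Rod cross-section A_rod = π/4 × (161 mm)² = 20360 mm^2
v = Q_pump / A_rod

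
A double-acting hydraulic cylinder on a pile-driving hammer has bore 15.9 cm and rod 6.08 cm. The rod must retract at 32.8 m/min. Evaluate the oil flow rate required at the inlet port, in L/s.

Rod-side annular area A_ann = π/4 × (15.9² − 6.08²) = 169.5 cm^2
Q = A × v

Q ≈ 9.27 L/s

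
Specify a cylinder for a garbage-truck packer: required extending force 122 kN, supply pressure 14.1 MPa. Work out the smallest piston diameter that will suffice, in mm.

D ≈ 105 mm

Extension force acts on the full piston face: F = P × (π/4)D².
D = √(4F / (πP)) = √(4 × 122 kN / (π × 14.1 MPa))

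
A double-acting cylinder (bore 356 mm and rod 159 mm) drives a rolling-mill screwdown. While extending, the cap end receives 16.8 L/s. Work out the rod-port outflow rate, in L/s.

Q_out ≈ 13.4 L/s

Cap-side area A_cap = π/4 × (356 mm)² = 99540 mm^2
Rod-side annular area A_ann = π/4 × (356² − 159²) = 79680 mm^2
Piston speed v = Q_in/A_cap; rod-end outflow Q_out = v × A_ann = Q_in × A_ann/A_cap.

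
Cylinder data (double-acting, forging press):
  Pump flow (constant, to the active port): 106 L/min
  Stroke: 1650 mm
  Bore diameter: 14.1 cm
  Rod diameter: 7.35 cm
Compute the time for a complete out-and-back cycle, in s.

Cap-side area A_cap = π/4 × (14.1 cm)² = 156.1 cm^2
Rod-side annular area A_ann = π/4 × (14.1² − 7.35²) = 113.7 cm^2
t_ext = A_cap·L/Q = 14.58 s
t_ret = A_ann·L/Q = 10.62 s
t_cycle = t_ext + t_ret

t ≈ 25.2 s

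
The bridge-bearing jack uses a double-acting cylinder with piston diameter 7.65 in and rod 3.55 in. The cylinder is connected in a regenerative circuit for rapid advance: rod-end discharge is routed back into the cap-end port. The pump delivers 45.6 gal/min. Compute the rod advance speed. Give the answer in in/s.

v ≈ 17.7 in/s

In regeneration the rod-end outflow joins the pump flow into the cap end, so the net volume the pump must supply per unit advance equals the rod cross-section area.
Rod cross-section A_rod = π/4 × (3.55 in)² = 9.898 in^2
v = Q_pump / A_rod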